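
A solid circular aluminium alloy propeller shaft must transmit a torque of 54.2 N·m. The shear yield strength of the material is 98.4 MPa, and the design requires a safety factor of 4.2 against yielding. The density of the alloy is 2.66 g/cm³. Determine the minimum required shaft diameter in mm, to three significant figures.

d = 22.8 mm

Allowable shear stress τ_allow = 98.4/4.2 = 23.43 MPa.
For a solid shaft τ = 16T/(πd³), so d³ = 16T/(π τ_allow) = 16×54200/(π×23.43) = 11780 mm³.
d = (11780)^(1/3) = 22.75 mm.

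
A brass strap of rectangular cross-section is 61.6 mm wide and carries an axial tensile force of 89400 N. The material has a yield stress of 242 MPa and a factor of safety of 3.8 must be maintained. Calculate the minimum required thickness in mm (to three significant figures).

σ_allow = 242/3.8 = 63.68 MPa.
Required area A = F/σ_allow = 89400/63.68 = 1404 mm².
t = A/w = 1404/61.6 = 22.79 mm.

t = 22.8 mm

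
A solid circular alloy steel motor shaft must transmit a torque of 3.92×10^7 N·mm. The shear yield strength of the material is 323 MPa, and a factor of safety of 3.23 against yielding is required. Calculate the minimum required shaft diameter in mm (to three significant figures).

Allowable shear stress τ_allow = 323/3.23 = 100.0 MPa.
For a solid shaft τ = 16T/(πd³), so d³ = 16T/(π τ_allow) = 16×3.9200×10^7/(π×100.0) = 1.996×10^6 mm³.
d = (1.996×10^6)^(1/3) = 125.9 mm.

d = 126 mm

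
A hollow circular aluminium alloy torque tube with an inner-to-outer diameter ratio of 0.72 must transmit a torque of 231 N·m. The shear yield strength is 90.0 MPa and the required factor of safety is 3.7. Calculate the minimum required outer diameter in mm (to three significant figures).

d_o = 40.4 mm

τ_allow = 90.0/3.7 = 24.32 MPa.
For a hollow shaft τ = 16T/[πd_o³(1−k⁴)] with k = 0.72, so 1−k⁴ = 0.7313.
d_o³ = 16T/[π τ_allow (1−k⁴)] = 16×231000/(π×24.32×0.7313) = 66140 mm³.
d_o = 40.44 mm.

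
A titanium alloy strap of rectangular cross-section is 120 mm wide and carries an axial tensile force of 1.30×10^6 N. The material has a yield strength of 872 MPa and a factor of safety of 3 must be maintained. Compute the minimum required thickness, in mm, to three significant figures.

σ_allow = 872/3 = 290.7 MPa.
Required area A = F/σ_allow = 1300000/290.7 = 4472 mm².
t = A/w = 4472/120 = 37.27 mm.

t = 37.3 mm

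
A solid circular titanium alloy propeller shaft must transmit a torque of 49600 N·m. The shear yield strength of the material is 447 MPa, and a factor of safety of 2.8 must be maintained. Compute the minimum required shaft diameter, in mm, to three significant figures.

Allowable shear stress τ_allow = 447/2.8 = 159.6 MPa.
For a solid shaft τ = 16T/(πd³), so d³ = 16T/(π τ_allow) = 16×4.9600×10^7/(π×159.6) = 1.582×10^6 mm³.
d = (1.582×10^6)^(1/3) = 116.5 mm.

d = 117 mm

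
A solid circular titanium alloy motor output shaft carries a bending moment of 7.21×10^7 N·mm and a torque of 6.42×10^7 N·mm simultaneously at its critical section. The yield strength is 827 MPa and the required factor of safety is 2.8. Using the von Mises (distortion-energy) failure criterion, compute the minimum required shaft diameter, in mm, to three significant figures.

σ_allow = σ_y/n = 827/2.8 = 295.4 MPa.
For a solid shaft σ_b = 32M/(πd³) and τ = 16T/(πd³), so the von Mises stress is σ' = (16/πd³)·√(4M²+3T²).
√(4M²+3T²) = √(4×(7.210×10^7)² + 3×(6.420×10^7)²) = 1.821×10^8 N·mm.
d³ = 16×1.821×10^8/(π×295.4) = 3.140×10^6 mm³.
d = 146.4 mm.

d = 146 mm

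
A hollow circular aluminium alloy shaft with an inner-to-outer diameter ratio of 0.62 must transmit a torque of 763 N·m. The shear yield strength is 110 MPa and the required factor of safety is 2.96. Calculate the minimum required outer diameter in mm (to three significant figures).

d_o = 49.7 mm

τ_allow = 110/2.96 = 37.16 MPa.
For a hollow shaft τ = 16T/[πd_o³(1−k⁴)] with k = 0.62, so 1−k⁴ = 0.8522.
d_o³ = 16T/[π τ_allow (1−k⁴)] = 16×763000/(π×37.16×0.8522) = 122700 mm³.
d_o = 49.69 mm.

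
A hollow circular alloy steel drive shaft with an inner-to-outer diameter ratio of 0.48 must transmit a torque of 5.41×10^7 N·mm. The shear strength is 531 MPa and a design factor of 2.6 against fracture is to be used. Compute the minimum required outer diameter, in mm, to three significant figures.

d_o = 113 mm

τ_allow = 531/2.6 = 204.2 MPa.
For a hollow shaft τ = 16T/[πd_o³(1−k⁴)] with k = 0.48, so 1−k⁴ = 0.9469.
d_o³ = 16T/[π τ_allow (1−k⁴)] = 16×5.4100×10^7/(π×204.2×0.9469) = 1.425×10^6 mm³.
d_o = 112.5 mm.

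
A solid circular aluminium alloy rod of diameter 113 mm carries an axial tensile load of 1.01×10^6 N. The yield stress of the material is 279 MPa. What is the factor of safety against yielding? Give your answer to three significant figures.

n = 2.77

A = πd²/4 = 10030 mm².
σ = F/A = 1010000/10030 = 100.7 MPa.
n = 279/100.7 = 2.770.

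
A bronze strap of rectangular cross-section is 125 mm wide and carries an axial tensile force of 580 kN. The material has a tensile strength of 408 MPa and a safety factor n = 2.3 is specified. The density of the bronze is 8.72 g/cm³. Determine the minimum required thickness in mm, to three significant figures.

σ_allow = 408/2.3 = 177.4 MPa.
Required area A = F/σ_allow = 580000/177.4 = 3270 mm².
t = A/w = 3270/125 = 26.16 mm.

t = 26.2 mm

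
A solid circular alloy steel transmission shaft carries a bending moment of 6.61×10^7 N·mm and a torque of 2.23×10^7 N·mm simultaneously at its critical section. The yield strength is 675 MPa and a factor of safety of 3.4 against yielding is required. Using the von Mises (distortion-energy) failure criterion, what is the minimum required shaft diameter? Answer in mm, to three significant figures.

σ_allow = σ_y/n = 675/3.4 = 198.5 MPa.
For a solid shaft σ_b = 32M/(πd³) and τ = 16T/(πd³), so the von Mises stress is σ' = (16/πd³)·√(4M²+3T²).
√(4M²+3T²) = √(4×(6.610×10^7)² + 3×(2.230×10^7)²) = 1.377×10^8 N·mm.
d³ = 16×1.377×10^8/(π×198.5) = 3.533×10^6 mm³.
d = 152.3 mm.

d = 152 mm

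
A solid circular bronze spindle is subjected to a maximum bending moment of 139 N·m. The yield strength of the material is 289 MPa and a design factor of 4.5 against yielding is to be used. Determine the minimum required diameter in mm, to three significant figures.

σ_allow = 289/4.5 = 64.22 MPa.
For a solid circular section σ = 32M/(πd³), so d³ = 32M/(π σ_allow) = 32×139000/(π×64.22) = 22050 mm³.
d = 28.04 mm.

d = 28.0 mm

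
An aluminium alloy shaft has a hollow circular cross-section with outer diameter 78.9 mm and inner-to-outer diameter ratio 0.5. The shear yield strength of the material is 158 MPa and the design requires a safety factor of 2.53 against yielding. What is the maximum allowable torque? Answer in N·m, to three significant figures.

τ_allow = 158/2.53 = 62.45 MPa.
For a hollow shaft T_allow = τ_allow·πd_o³(1−k⁴)/16 with 1−k⁴ = 0.9375, so πd_o³(1−k⁴)/16 = 90410 mm³.
T_allow = 62.45×90410 = 5.646×10^6 N·mm = 5646 N·m.

T_allow = 5650 N·m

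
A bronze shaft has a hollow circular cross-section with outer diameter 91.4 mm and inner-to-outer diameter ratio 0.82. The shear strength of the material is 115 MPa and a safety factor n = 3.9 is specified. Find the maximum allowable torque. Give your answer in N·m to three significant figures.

T_allow = 2420 N·m

τ_allow = 115/3.9 = 29.49 MPa.
For a hollow shaft T_allow = τ_allow·πd_o³(1−k⁴)/16 with 1−k⁴ = 0.5479, so πd_o³(1−k⁴)/16 = 82140 mm³.
T_allow = 29.49×82140 = 2.422×10^6 N·mm = 2422 N·m.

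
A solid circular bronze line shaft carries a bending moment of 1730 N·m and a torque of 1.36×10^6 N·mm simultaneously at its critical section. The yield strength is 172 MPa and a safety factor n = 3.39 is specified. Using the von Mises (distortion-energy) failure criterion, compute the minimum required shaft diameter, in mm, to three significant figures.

d = 74.9 mm

σ_allow = σ_y/n = 172/3.39 = 50.74 MPa.
For a solid shaft σ_b = 32M/(πd³) and τ = 16T/(πd³), so the von Mises stress is σ' = (16/πd³)·√(4M²+3T²).
√(4M²+3T²) = √(4×(1.730×10^6)² + 3×(1.360×10^6)²) = 4.186×10^6 N·mm.
d³ = 16×4.186×10^6/(π×50.74) = 420200 mm³.
d = 74.90 mm.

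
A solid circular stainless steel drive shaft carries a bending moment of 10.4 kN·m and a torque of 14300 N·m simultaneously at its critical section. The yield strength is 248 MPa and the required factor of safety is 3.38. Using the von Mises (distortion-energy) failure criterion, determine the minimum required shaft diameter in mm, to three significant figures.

σ_allow = σ_y/n = 248/3.38 = 73.37 MPa.
For a solid shaft σ_b = 32M/(πd³) and τ = 16T/(πd³), so the von Mises stress is σ' = (16/πd³)·√(4M²+3T²).
√(4M²+3T²) = √(4×(1.040×10^7)² + 3×(1.430×10^7)²) = 3.234×10^7 N·mm.
d³ = 16×3.234×10^7/(π×73.37) = 2.245×10^6 mm³.
d = 130.9 mm.

d = 131 mm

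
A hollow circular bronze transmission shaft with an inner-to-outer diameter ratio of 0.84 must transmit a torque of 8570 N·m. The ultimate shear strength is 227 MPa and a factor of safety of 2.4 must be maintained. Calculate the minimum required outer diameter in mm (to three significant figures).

d_o = 97.2 mm

τ_allow = 227/2.4 = 94.58 MPa.
For a hollow shaft τ = 16T/[πd_o³(1−k⁴)] with k = 0.84, so 1−k⁴ = 0.5021.
d_o³ = 16T/[π τ_allow (1−k⁴)] = 16×8570000/(π×94.58×0.5021) = 919000 mm³.
d_o = 97.22 mm.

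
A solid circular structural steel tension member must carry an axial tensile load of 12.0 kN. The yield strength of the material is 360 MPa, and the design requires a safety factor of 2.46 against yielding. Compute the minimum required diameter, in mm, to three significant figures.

d = 10.2 mm

Allowable stress σ_allow = 360/2.46 = 146.3 MPa.
Required area A = F/σ_allow = 12000/146.3 = 82.00 mm².
A = πd²/4 → d = √(4A/π) = 10.22 mm.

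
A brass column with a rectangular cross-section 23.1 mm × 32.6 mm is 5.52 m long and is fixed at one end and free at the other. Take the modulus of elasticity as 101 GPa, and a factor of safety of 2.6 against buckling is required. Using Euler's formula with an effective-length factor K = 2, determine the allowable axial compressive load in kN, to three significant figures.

P_allow = 0.105 kN

Buckling occurs about the weak axis: I_min = h·b³/12 = 32.6×23.1³/12 = 33490 mm⁴ (b = 23.1 mm is the smaller dimension).
Effective length L_e = KL = 2×5.52 m = 11040 mm.
Euler critical load P_cr = π²EI/L_e² = π²×101000×33490/11040² = 273.9 N.
P_allow = P_cr/n = 273.9/2.6 = 105.3 N.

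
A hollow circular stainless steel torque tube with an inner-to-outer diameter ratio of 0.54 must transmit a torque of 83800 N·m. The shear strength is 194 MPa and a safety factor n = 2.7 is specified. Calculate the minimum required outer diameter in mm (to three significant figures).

d_o = 187 mm

τ_allow = 194/2.7 = 71.85 MPa.
For a hollow shaft τ = 16T/[πd_o³(1−k⁴)] with k = 0.54, so 1−k⁴ = 0.9150.
d_o³ = 16T/[π τ_allow (1−k⁴)] = 16×8.3800×10^7/(π×71.85×0.9150) = 6.492×10^6 mm³.
d_o = 186.5 mm.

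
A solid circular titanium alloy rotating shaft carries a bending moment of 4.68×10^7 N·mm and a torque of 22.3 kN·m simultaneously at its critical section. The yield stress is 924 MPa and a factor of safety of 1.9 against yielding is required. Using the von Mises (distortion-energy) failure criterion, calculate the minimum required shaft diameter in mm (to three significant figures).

σ_allow = σ_y/n = 924/1.9 = 486.3 MPa.
For a solid shaft σ_b = 32M/(πd³) and τ = 16T/(πd³), so the von Mises stress is σ' = (16/πd³)·√(4M²+3T²).
√(4M²+3T²) = √(4×(4.680×10^7)² + 3×(2.230×10^7)²) = 1.013×10^8 N·mm.
d³ = 16×1.013×10^8/(π×486.3) = 1.060×10^6 mm³.
d = 102.0 mm.

d = 102 mm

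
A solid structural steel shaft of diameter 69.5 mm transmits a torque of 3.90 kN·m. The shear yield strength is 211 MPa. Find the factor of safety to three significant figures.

τ = 16T/(πd³) = 16×3900000/(π×69.5³) = 59.17 MPa.
n = τ_limit/τ = 211/59.17 = 3.566.

n = 3.57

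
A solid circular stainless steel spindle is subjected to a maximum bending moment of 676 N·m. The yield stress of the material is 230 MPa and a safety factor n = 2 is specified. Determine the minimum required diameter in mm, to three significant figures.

d = 39.1 mm

σ_allow = 230/2 = 115.0 MPa.
For a solid circular section σ = 32M/(πd³), so d³ = 32M/(π σ_allow) = 32×676000/(π×115.0) = 59880 mm³.
d = 39.12 mm.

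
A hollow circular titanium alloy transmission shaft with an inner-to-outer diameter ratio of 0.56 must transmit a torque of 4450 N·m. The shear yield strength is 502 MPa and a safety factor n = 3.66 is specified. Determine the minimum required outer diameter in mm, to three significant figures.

d_o = 56.8 mm

τ_allow = 502/3.66 = 137.2 MPa.
For a hollow shaft τ = 16T/[πd_o³(1−k⁴)] with k = 0.56, so 1−k⁴ = 0.9017.
d_o³ = 16T/[π τ_allow (1−k⁴)] = 16×4450000/(π×137.2×0.9017) = 183300 mm³.
d_o = 56.80 mm.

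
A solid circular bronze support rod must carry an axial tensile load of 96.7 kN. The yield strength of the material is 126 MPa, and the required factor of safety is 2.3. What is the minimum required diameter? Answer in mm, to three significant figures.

Allowable stress σ_allow = 126/2.3 = 54.78 MPa.
Required area A = F/σ_allow = 96700/54.78 = 1765 mm².
A = πd²/4 → d = √(4A/π) = 47.41 mm.

d = 47.4 mm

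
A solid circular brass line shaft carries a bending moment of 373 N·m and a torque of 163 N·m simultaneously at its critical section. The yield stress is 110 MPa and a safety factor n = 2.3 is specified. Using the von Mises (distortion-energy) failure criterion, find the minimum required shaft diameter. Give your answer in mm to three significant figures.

d = 44.0 mm

σ_allow = σ_y/n = 110/2.3 = 47.83 MPa.
For a solid shaft σ_b = 32M/(πd³) and τ = 16T/(πd³), so the von Mises stress is σ' = (16/πd³)·√(4M²+3T²).
√(4M²+3T²) = √(4×(373000)² + 3×(163000)²) = 797600 N·mm.
d³ = 16×797600/(π×47.83) = 84940 mm³.
d = 43.96 mm.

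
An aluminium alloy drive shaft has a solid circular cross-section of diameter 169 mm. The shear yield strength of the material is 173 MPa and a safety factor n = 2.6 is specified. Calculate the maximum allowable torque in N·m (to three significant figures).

T_allow = 63100 N·m

τ_allow = 173/2.6 = 66.54 MPa.
For a solid shaft T_allow = τ_allow·πd³/16; πd³/16 = π×169³/16 = 947700 mm³.
T_allow = 66.54×947700 = 6.306×10^7 N·mm = 63060 N·m.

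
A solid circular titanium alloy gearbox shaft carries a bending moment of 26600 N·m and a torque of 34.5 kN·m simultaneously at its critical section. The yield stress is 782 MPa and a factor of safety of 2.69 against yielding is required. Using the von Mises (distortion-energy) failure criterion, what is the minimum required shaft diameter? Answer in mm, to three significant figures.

d = 112 mm

σ_allow = σ_y/n = 782/2.69 = 290.7 MPa.
For a solid shaft σ_b = 32M/(πd³) and τ = 16T/(πd³), so the von Mises stress is σ' = (16/πd³)·√(4M²+3T²).
√(4M²+3T²) = √(4×(2.660×10^7)² + 3×(3.450×10^7)²) = 8.001×10^7 N·mm.
d³ = 16×8.001×10^7/(π×290.7) = 1.402×10^6 mm³.
d = 111.9 mm.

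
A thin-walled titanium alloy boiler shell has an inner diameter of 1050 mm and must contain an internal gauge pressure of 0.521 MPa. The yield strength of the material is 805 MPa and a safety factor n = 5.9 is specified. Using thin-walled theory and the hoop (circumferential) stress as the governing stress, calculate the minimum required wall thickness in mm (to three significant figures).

t = 2.00 mm

σ_allow = 805/5.9 = 136.4 MPa.
Hoop stress σ_h = pD/(2t), so t = pD/(2σ_allow) = 0.521×1050/(2×136.4) = 2.005 mm.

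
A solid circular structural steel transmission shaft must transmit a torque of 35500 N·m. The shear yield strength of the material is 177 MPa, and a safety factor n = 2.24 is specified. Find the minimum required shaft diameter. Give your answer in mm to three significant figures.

d = 132 mm

Allowable shear stress τ_allow = 177/2.24 = 79.02 MPa.
For a solid shaft τ = 16T/(πd³), so d³ = 16T/(π τ_allow) = 16×3.5500×10^7/(π×79.02) = 2.288×10^6 mm³.
d = (2.288×10^6)^(1/3) = 131.8 mm.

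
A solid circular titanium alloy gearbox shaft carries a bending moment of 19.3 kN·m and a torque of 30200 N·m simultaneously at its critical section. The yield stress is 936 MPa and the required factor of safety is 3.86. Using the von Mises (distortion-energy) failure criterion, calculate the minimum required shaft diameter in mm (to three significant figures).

d = 111 mm

σ_allow = σ_y/n = 936/3.86 = 242.5 MPa.
For a solid shaft σ_b = 32M/(πd³) and τ = 16T/(πd³), so the von Mises stress is σ' = (16/πd³)·√(4M²+3T²).
√(4M²+3T²) = √(4×(1.930×10^7)² + 3×(3.020×10^7)²) = 6.501×10^7 N·mm.
d³ = 16×6.501×10^7/(π×242.5) = 1.365×10^6 mm³.
d = 110.9 mm.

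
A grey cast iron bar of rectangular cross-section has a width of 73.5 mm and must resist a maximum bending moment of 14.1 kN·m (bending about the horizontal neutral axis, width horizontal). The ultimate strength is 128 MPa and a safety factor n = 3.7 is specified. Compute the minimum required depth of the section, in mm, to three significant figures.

σ_allow = 128/3.7 = 34.59 MPa.
For a rectangular section σ = 6M/(bh²), so h² = 6M/(b σ_allow) = 6×1.4100×10^7/(73.5×34.59) = 33270 mm².
h = 182.4 mm.

h = 182 mm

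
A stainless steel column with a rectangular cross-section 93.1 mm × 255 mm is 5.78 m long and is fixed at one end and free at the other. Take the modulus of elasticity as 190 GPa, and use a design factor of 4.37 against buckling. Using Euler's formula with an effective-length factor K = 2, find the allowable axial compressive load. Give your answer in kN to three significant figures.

Buckling occurs about the weak axis: I_min = h·b³/12 = 255×93.1³/12 = 1.715×10^7 mm⁴ (b = 93.1 mm is the smaller dimension).
Effective length L_e = KL = 2×5.78 m = 11560 mm.
Euler critical load P_cr = π²EI/L_e² = π²×190000×1.715×10^7/11560² = 240600 N.
P_allow = P_cr/n = 240600/4.37 = 55060 N.

P_allow = 55.1 kN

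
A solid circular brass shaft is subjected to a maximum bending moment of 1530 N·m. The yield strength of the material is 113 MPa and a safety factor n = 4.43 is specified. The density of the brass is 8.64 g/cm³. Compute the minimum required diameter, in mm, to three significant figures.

σ_allow = 113/4.43 = 25.51 MPa.
For a solid circular section σ = 32M/(πd³), so d³ = 32M/(π σ_allow) = 32×1530000/(π×25.51) = 611000 mm³.
d = 84.85 mm.

d = 84.9 mm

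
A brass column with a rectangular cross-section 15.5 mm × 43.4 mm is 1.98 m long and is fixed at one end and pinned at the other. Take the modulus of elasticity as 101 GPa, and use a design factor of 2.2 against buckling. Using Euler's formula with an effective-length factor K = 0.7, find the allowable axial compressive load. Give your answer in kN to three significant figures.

Buckling occurs about the weak axis: I_min = h·b³/12 = 43.4×15.5³/12 = 13470 mm⁴ (b = 15.5 mm is the smaller dimension).
Effective length L_e = KL = 0.7×1.98 m = 1386 mm.
Euler critical load P_cr = π²EI/L_e² = π²×101000×13470/1386² = 6989 N.
P_allow = P_cr/n = 6989/2.2 = 3177 N.

P_allow = 3.18 kN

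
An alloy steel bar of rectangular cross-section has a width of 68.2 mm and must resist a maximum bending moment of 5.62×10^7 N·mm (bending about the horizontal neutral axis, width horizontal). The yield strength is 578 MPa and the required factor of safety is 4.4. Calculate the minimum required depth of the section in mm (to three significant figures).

h = 194 mm

σ_allow = 578/4.4 = 131.4 MPa.
For a rectangular section σ = 6M/(bh²), so h² = 6M/(b σ_allow) = 6×5.6200×10^7/(68.2×131.4) = 37640 mm².
h = 194.0 mm.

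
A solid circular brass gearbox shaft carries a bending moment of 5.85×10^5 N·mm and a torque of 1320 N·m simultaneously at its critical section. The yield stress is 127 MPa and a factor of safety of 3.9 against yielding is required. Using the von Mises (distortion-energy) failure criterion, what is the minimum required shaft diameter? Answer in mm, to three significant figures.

σ_allow = σ_y/n = 127/3.9 = 32.56 MPa.
For a solid shaft σ_b = 32M/(πd³) and τ = 16T/(πd³), so the von Mises stress is σ' = (16/πd³)·√(4M²+3T²).
√(4M²+3T²) = √(4×(585000)² + 3×(1.320×10^6)²) = 2.568×10^6 N·mm.
d³ = 16×2.568×10^6/(π×32.56) = 401700 mm³.
d = 73.78 mm.

d = 73.8 mm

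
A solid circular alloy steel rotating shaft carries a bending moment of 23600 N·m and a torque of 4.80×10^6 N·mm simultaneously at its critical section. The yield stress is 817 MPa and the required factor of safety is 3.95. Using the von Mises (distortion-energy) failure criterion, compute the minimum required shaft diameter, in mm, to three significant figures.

σ_allow = σ_y/n = 817/3.95 = 206.8 MPa.
For a solid shaft σ_b = 32M/(πd³) and τ = 16T/(πd³), so the von Mises stress is σ' = (16/πd³)·√(4M²+3T²).
√(4M²+3T²) = √(4×(2.360×10^7)² + 3×(4.800×10^6)²) = 4.793×10^7 N·mm.
d³ = 16×4.793×10^7/(π×206.8) = 1.180×10^6 mm³.
d = 105.7 mm.

d = 106 mm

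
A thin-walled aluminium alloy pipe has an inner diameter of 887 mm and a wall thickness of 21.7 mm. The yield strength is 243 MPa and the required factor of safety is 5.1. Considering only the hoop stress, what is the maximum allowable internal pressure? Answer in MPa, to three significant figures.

σ_allow = 243/5.1 = 47.65 MPa.
σ_h = pD/(2t) → p_allow = 2σ_allow t/D = 2×47.65×21.7/887 = 2.331 MPa.

p_allow = 2.33 MPa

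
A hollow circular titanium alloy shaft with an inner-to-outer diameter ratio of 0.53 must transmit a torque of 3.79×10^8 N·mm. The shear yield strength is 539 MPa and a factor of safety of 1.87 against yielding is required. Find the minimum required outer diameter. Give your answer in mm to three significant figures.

τ_allow = 539/1.87 = 288.2 MPa.
For a hollow shaft τ = 16T/[πd_o³(1−k⁴)] with k = 0.53, so 1−k⁴ = 0.9211.
d_o³ = 16T/[π τ_allow (1−k⁴)] = 16×3.7900×10^8/(π×288.2×0.9211) = 7.270×10^6 mm³.
d_o = 193.7 mm.

d_o = 194 mm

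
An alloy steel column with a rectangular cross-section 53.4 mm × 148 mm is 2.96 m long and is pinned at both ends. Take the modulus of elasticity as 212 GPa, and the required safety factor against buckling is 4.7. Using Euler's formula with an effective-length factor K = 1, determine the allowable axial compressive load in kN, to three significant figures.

Buckling occurs about the weak axis: I_min = h·b³/12 = 148×53.4³/12 = 1.878×10^6 mm⁴ (b = 53.4 mm is the smaller dimension).
Effective length L_e = KL = 1×2.96 m = 2960 mm.
Euler critical load P_cr = π²EI/L_e² = π²×212000×1.878×10^6/2960² = 448500 N.
P_allow = P_cr/n = 448500/4.7 = 95420 N.

P_allow = 95.4 kN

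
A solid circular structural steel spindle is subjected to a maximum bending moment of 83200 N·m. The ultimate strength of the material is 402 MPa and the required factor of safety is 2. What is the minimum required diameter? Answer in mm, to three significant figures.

σ_allow = 402/2 = 201.0 MPa.
For a solid circular section σ = 32M/(πd³), so d³ = 32M/(π σ_allow) = 32×8.3200×10^7/(π×201.0) = 4.216×10^6 mm³.
d = 161.6 mm.

d = 162 mm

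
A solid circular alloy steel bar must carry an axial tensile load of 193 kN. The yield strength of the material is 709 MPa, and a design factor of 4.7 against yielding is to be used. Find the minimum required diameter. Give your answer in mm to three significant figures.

Allowable stress σ_allow = 709/4.7 = 150.9 MPa.
Required area A = F/σ_allow = 193000/150.9 = 1279 mm².
A = πd²/4 → d = √(4A/π) = 40.36 mm.

d = 40.4 mm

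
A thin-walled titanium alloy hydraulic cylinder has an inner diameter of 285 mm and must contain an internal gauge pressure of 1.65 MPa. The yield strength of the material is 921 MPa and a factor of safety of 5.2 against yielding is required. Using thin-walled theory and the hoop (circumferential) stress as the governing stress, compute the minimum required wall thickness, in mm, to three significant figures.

σ_allow = 921/5.2 = 177.1 MPa.
Hoop stress σ_h = pD/(2t), so t = pD/(2σ_allow) = 1.65×285/(2×177.1) = 1.328 mm.

t = 1.33 mm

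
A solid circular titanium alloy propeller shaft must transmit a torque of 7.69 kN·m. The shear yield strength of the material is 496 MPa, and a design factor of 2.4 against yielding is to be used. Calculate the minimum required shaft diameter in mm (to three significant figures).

Allowable shear stress τ_allow = 496/2.4 = 206.7 MPa.
For a solid shaft τ = 16T/(πd³), so d³ = 16T/(π τ_allow) = 16×7690000/(π×206.7) = 189500 mm³.
d = (189500)^(1/3) = 57.44 mm.

d = 57.4 mm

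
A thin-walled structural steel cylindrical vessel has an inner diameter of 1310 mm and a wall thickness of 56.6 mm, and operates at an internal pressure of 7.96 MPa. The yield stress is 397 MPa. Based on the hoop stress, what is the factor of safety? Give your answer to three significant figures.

n = 4.31

σ_h = pD/(2t) = 7.96×1310/(2×56.6) = 92.12 MPa.
n = 397/92.12 = 4.310.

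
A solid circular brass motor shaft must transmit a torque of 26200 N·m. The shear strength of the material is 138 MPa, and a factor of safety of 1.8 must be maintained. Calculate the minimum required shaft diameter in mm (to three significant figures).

d = 120 mm

Allowable shear stress τ_allow = 138/1.8 = 76.67 MPa.
For a solid shaft τ = 16T/(πd³), so d³ = 16T/(π τ_allow) = 16×2.6200×10^7/(π×76.67) = 1.740×10^6 mm³.
d = (1.740×10^6)^(1/3) = 120.3 mm.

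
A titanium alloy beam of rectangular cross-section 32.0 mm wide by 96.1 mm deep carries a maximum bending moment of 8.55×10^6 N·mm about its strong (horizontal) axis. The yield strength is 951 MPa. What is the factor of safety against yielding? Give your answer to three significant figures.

Section modulus S = bh²/6 = 32.0×96.1²/6 = 49250 mm³.
σ = M/S = 8550000/49250 = 173.6 MPa.
n = 951/173.6 = 5.478.

n = 5.48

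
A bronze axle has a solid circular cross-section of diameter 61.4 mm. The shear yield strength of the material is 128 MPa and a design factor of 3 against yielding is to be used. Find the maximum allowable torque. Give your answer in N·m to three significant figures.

τ_allow = 128/3 = 42.67 MPa.
For a solid shaft T_allow = τ_allow·πd³/16; πd³/16 = π×61.4³/16 = 45450 mm³.
T_allow = 42.67×45450 = 1.939×10^6 N·mm = 1939 N·m.

T_allow = 1940 N·m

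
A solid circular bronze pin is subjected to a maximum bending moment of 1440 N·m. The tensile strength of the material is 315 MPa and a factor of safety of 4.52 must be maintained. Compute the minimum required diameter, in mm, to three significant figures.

σ_allow = 315/4.52 = 69.69 MPa.
For a solid circular section σ = 32M/(πd³), so d³ = 32M/(π σ_allow) = 32×1440000/(π×69.69) = 210500 mm³.
d = 59.48 mm.

d = 59.5 mm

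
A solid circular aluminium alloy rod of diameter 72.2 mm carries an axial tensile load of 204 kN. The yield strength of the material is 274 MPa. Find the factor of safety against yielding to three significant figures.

n = 5.50

A = πd²/4 = 4094 mm².
σ = F/A = 204000/4094 = 49.83 MPa.
n = 274/49.83 = 5.499.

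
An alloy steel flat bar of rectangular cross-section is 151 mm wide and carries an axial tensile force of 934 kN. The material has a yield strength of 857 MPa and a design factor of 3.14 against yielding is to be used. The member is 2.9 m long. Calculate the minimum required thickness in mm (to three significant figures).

σ_allow = 857/3.14 = 272.9 MPa.
Required area A = F/σ_allow = 934000/272.9 = 3422 mm².
t = A/w = 3422/151 = 22.66 mm.

t = 22.7 mm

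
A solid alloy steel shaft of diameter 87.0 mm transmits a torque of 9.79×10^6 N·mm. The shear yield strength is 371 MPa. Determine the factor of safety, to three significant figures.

τ = 16T/(πd³) = 16×9790000/(π×87.0³) = 75.72 MPa.
n = τ_limit/τ = 371/75.72 = 4.900.

n = 4.90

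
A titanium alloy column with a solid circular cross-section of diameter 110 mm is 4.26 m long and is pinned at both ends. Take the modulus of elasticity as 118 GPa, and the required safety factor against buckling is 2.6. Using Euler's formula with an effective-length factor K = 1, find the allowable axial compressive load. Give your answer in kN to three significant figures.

P_allow = 177 kN

I = πd⁴/64 = π×110⁴/64 = 7.187×10^6 mm⁴.
Effective length L_e = KL = 1×4.26 m = 4260 mm.
Euler critical load P_cr = π²EI/L_e² = π²×118000×7.187×10^6/4260² = 461200 N.
P_allow = P_cr/n = 461200/2.6 = 177400 N.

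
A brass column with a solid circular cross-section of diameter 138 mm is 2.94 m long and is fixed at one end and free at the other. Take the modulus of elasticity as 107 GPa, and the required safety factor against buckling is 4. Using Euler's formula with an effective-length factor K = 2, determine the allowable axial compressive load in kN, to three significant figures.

I = πd⁴/64 = π×138⁴/64 = 1.780×10^7 mm⁴.
Effective length L_e = KL = 2×2.94 m = 5880 mm.
Euler critical load P_cr = π²EI/L_e² = π²×107000×1.780×10^7/5880² = 543800 N.
P_allow = P_cr/n = 543800/4 = 135900 N.

P_allow = 136 kN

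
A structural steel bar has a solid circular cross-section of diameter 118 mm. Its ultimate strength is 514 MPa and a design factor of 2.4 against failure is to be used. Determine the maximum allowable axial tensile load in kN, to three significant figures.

F_allow = 2340 kN

σ_allow = 514/2.4 = 214.2 MPa.
A = πd²/4 = π×118²/4 = 10940 mm².
F_allow = σ_allow × A = 214.2×10940 = 2.342×10^6 N.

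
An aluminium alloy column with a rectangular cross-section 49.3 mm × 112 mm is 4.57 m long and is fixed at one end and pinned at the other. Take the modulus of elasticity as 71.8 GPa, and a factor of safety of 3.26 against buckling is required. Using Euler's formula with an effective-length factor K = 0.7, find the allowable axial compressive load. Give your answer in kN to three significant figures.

Buckling occurs about the weak axis: I_min = h·b³/12 = 112×49.3³/12 = 1.118×10^6 mm⁴ (b = 49.3 mm is the smaller dimension).
Effective length L_e = KL = 0.7×4.57 m = 3199 mm.
Euler critical load P_cr = π²EI/L_e² = π²×71800×1.118×10^6/3199² = 77440 N.
P_allow = P_cr/n = 77440/3.26 = 23760 N.

P_allow = 23.8 kN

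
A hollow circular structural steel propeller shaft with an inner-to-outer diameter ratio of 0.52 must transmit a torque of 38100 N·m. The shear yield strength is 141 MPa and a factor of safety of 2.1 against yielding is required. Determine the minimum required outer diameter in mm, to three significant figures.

τ_allow = 141/2.1 = 67.14 MPa.
For a hollow shaft τ = 16T/[πd_o³(1−k⁴)] with k = 0.52, so 1−k⁴ = 0.9269.
d_o³ = 16T/[π τ_allow (1−k⁴)] = 16×3.8100×10^7/(π×67.14×0.9269) = 3.118×10^6 mm³.
d_o = 146.1 mm.

d_o = 146 mm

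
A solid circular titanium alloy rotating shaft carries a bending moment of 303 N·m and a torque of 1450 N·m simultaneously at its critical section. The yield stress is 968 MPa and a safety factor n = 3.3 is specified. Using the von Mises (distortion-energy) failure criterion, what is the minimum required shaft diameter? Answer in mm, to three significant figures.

σ_allow = σ_y/n = 968/3.3 = 293.3 MPa.
For a solid shaft σ_b = 32M/(πd³) and τ = 16T/(πd³), so the von Mises stress is σ' = (16/πd³)·√(4M²+3T²).
√(4M²+3T²) = √(4×(303000)² + 3×(1.450×10^6)²) = 2.584×10^6 N·mm.
d³ = 16×2.584×10^6/(π×293.3) = 44860 mm³.
d = 35.53 mm.

d = 35.5 mm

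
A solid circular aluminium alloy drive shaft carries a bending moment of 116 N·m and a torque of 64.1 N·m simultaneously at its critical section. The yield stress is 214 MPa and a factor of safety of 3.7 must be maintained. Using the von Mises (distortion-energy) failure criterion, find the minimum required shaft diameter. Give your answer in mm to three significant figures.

σ_allow = σ_y/n = 214/3.7 = 57.84 MPa.
For a solid shaft σ_b = 32M/(πd³) and τ = 16T/(πd³), so the von Mises stress is σ' = (16/πd³)·√(4M²+3T²).
√(4M²+3T²) = √(4×(116000)² + 3×(64100)²) = 257200 N·mm.
d³ = 16×257200/(π×57.84) = 22650 mm³.
d = 28.29 mm.

d = 28.3 mm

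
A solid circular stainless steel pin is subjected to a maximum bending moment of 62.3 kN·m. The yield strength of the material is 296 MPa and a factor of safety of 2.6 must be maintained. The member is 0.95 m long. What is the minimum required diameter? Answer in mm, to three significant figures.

σ_allow = 296/2.6 = 113.8 MPa.
For a solid circular section σ = 32M/(πd³), so d³ = 32M/(π σ_allow) = 32×6.2300×10^7/(π×113.8) = 5.574×10^6 mm³.
d = 177.3 mm.

d = 177 mm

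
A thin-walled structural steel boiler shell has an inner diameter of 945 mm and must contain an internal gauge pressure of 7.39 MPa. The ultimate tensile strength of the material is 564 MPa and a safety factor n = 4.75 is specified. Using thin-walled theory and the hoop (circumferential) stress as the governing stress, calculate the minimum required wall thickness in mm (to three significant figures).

σ_allow = 564/4.75 = 118.7 MPa.
Hoop stress σ_h = pD/(2t), so t = pD/(2σ_allow) = 7.39×945/(2×118.7) = 29.41 mm.

t = 29.4 mm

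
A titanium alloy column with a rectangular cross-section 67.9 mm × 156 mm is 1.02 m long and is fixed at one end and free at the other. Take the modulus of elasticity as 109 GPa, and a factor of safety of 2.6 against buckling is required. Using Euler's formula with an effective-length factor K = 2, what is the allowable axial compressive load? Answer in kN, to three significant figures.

Buckling occurs about the weak axis: I_min = h·b³/12 = 156×67.9³/12 = 4.070×10^6 mm⁴ (b = 67.9 mm is the smaller dimension).
Effective length L_e = KL = 2×1.02 m = 2040 mm.
Euler critical load P_cr = π²EI/L_e² = π²×109000×4.070×10^6/2040² = 1.052×10^6 N.
P_allow = P_cr/n = 1.052×10^6/2.6 = 404600 N.

P_allow = 405 kN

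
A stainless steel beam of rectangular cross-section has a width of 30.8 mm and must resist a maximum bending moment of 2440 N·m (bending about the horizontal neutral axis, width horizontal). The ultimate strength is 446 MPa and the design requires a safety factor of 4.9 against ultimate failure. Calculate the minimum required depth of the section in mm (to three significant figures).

h = 72.3 mm

σ_allow = 446/4.9 = 91.02 MPa.
For a rectangular section σ = 6M/(bh²), so h² = 6M/(b σ_allow) = 6×2440000/(30.8×91.02) = 5222 mm².
h = 72.26 mm.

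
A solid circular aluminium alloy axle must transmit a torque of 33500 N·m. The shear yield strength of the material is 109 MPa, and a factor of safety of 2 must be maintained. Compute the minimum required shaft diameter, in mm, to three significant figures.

Allowable shear stress τ_allow = 109/2 = 54.50 MPa.
For a solid shaft τ = 16T/(πd³), so d³ = 16T/(π τ_allow) = 16×3.3500×10^7/(π×54.50) = 3.131×10^6 mm³.
d = (3.131×10^6)^(1/3) = 146.3 mm.

d = 146 mm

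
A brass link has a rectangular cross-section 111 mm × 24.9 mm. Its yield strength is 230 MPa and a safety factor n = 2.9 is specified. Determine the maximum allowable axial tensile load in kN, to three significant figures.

F_allow = 219 kN

σ_allow = 230/2.9 = 79.31 MPa.
A = 111×24.9 = 2764 mm².
F_allow = σ_allow × A = 79.31×2764 = 219200 N.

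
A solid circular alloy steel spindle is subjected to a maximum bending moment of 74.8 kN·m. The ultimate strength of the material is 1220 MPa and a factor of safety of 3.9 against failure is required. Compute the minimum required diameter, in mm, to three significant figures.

σ_allow = 1220/3.9 = 312.8 MPa.
For a solid circular section σ = 32M/(πd³), so d³ = 32M/(π σ_allow) = 32×7.4800×10^7/(π×312.8) = 2.436×10^6 mm³.
d = 134.5 mm.

d = 135 mm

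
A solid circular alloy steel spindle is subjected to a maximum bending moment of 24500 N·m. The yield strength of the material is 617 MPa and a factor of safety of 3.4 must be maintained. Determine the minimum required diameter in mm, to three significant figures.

σ_allow = 617/3.4 = 181.5 MPa.
For a solid circular section σ = 32M/(πd³), so d³ = 32M/(π σ_allow) = 32×2.4500×10^7/(π×181.5) = 1.375×10^6 mm³.
d = 111.2 mm.

d = 111 mm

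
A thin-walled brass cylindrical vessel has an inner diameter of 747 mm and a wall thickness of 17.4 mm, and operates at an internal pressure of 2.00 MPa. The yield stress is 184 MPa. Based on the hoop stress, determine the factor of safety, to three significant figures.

σ_h = pD/(2t) = 2.00×747/(2×17.4) = 42.93 MPa.
n = 184/42.93 = 4.286.

n = 4.29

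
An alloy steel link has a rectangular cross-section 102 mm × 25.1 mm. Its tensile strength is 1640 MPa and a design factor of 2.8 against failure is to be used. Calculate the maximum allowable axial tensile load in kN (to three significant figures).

F_allow = 1500 kN

σ_allow = 1640/2.8 = 585.7 MPa.
A = 102×25.1 = 2560 mm².
F_allow = σ_allow × A = 585.7×2560 = 1.500×10^6 N.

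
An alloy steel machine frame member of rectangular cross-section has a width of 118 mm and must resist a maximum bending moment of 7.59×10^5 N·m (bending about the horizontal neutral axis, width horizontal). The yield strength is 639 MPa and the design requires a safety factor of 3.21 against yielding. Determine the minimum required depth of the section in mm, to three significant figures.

σ_allow = 639/3.21 = 199.1 MPa.
For a rectangular section σ = 6M/(bh²), so h² = 6M/(b σ_allow) = 6×7.5900×10^8/(118×199.1) = 193900 mm².
h = 440.3 mm.

h = 440 mm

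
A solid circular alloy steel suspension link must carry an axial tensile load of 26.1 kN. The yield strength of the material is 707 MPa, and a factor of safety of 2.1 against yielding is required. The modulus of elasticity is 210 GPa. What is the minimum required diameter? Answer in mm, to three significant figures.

Allowable stress σ_allow = 707/2.1 = 336.7 MPa.
Required area A = F/σ_allow = 26100/336.7 = 77.52 mm².
A = πd²/4 → d = √(4A/π) = 9.935 mm.

d = 9.94 mm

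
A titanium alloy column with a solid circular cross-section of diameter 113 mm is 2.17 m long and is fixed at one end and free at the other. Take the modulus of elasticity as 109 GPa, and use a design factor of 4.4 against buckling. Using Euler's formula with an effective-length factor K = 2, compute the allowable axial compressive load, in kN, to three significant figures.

P_allow = 104 kN

I = πd⁴/64 = π×113⁴/64 = 8.004×10^6 mm⁴.
Effective length L_e = KL = 2×2.17 m = 4340 mm.
Euler critical load P_cr = π²EI/L_e² = π²×109000×8.004×10^6/4340² = 457100 N.
P_allow = P_cr/n = 457100/4.4 = 103900 N.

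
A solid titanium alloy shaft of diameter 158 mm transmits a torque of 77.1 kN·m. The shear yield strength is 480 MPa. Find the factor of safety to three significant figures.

n = 4.82

τ = 16T/(πd³) = 16×7.7100×10^7/(π×158³) = 99.55 MPa.
n = τ_limit/τ = 480/99.55 = 4.822.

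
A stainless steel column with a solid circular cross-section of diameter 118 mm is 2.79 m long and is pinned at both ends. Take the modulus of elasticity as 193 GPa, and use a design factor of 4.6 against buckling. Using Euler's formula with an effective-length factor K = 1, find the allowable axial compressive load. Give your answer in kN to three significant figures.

I = πd⁴/64 = π×118⁴/64 = 9.517×10^6 mm⁴.
Effective length L_e = KL = 1×2.79 m = 2790 mm.
Euler critical load P_cr = π²EI/L_e² = π²×193000×9.517×10^6/2790² = 2.329×10^6 N.
P_allow = P_cr/n = 2.329×10^6/4.6 = 506300 N.

P_allow = 506 kN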